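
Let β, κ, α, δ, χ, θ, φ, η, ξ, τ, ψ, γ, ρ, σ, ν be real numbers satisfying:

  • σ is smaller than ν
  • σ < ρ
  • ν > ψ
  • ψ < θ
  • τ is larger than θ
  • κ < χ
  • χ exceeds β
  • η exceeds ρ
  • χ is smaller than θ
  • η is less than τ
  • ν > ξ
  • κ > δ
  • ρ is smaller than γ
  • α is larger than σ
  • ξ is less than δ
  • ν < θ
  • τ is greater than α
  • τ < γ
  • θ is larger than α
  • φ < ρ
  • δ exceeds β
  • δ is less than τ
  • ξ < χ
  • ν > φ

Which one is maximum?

γ

ψ is not greatest since ψ < ν; σ is not greatest since σ < ν; β is not greatest since β < χ; ξ is not greatest since ξ < χ; α is not greatest since α < θ; φ is not greatest since φ < ρ; δ is not greatest since δ < κ; κ is not greatest since κ < χ; ν is not greatest since ν < θ; χ is not greatest since χ < θ; ρ is not greatest since ρ < η; η is not greatest since η < τ; θ is not greatest since θ < τ; τ is not greatest since τ < γ.
Only γ has nothing above it, so γ is the maximum.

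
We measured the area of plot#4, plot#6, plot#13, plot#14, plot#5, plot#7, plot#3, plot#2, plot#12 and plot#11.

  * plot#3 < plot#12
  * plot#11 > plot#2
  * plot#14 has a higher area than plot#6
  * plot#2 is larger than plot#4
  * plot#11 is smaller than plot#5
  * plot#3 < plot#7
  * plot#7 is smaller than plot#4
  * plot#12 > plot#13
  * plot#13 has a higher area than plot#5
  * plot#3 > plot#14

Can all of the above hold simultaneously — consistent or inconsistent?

consistent

Every relation is compatible with plot#6 < plot#14 < plot#3 < plot#7 < plot#4 < plot#2 < plot#11 < plot#5 < plot#13 < plot#12; the set is consistent.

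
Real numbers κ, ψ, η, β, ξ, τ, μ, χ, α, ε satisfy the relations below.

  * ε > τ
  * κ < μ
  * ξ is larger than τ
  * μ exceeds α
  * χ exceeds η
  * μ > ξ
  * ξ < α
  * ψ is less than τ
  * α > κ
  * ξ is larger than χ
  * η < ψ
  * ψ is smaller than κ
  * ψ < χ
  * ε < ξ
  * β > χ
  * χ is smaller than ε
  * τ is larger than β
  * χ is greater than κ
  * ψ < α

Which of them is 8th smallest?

Piecing the relations together gives one ordering: η < ψ < κ < χ < β < τ < ε < ξ < α < μ.
Counting 8 from the smallest end gives ξ.

ξ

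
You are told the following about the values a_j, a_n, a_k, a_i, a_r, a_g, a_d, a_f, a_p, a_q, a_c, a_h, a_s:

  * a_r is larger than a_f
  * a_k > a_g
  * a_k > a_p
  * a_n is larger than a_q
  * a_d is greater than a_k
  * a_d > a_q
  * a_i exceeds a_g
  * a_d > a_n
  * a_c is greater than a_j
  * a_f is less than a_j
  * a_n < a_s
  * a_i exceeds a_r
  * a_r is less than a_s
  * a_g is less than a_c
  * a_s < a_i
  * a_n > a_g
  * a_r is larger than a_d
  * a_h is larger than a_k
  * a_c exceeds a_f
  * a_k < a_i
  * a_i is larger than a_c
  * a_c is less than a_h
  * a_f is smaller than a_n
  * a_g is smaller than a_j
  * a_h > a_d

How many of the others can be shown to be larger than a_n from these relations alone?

5

From a_n the given relations immediately reach a_d, a_s.
From those, a_h, a_r, a_i — 5 in total.
No other element is forced above a_n by the given relations, so the count is 5.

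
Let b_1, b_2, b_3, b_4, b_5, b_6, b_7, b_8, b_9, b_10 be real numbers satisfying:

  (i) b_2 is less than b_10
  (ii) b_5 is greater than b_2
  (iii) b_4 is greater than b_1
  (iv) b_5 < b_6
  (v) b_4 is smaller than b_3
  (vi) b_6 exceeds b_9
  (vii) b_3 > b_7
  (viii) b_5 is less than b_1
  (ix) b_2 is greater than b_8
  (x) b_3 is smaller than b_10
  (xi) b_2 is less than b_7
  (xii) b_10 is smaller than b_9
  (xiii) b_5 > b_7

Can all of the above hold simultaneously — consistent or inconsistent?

Every relation is compatible with b_8 < b_2 < b_7 < b_5 < b_1 < b_4 < b_3 < b_10 < b_9 < b_6; the set is consistent.

consistent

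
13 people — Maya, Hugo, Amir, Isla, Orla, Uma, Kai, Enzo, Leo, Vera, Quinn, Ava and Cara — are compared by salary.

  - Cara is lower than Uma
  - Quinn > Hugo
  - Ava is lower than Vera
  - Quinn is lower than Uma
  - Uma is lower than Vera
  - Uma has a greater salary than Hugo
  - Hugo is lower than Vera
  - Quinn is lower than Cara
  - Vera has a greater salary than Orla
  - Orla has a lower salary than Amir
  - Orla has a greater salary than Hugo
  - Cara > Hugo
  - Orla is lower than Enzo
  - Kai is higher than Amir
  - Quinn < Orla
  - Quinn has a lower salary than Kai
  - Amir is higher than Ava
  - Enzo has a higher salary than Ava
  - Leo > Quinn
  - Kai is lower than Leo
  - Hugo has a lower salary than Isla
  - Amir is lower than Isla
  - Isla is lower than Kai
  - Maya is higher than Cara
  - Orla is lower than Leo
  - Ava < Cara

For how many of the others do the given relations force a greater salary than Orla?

6

From Orla the given relations immediately reach Enzo, Amir, Vera, Leo.
From those, Isla, Kai — 6 in total.
Nothing else is reachable above Orla; 6 in all.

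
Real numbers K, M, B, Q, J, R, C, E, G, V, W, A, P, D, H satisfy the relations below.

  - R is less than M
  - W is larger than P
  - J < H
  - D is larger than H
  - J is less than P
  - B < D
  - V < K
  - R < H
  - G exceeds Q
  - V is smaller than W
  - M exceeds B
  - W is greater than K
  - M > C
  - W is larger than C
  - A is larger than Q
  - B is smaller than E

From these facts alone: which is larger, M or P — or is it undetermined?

undetermined

Following every chain through M: below M we get R, C, B.
P is not reached, and no chain runs the other way from P to M.
So the given relations leave the order of M and P undetermined.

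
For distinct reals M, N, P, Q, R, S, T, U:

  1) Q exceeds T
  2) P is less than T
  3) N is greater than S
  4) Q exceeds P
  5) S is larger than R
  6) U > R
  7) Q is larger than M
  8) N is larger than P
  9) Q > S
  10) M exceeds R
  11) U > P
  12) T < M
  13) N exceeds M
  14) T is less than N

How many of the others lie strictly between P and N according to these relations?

The relations place P below N. An element lies strictly between them when it is forced above P and also forced below N.
Above P: {T, M, Q, U}. Below N: {T, R, S, M}.
Intersection: {T, M} — 2.

2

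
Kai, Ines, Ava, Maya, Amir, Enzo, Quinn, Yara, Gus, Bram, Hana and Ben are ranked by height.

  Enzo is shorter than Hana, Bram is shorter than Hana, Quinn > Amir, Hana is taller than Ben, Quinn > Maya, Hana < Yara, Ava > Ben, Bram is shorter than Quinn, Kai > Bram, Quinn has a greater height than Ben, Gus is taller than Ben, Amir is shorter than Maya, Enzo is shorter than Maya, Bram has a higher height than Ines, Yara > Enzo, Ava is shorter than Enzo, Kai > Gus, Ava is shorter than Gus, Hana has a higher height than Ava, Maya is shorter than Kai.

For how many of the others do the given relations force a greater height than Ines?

5

Directly above Ines: Bram.
One step further: Hana, Kai, Quinn (4 so far).
One step further: Yara (5 so far).
No other element is forced above Ines by the given relations, so the count is 5.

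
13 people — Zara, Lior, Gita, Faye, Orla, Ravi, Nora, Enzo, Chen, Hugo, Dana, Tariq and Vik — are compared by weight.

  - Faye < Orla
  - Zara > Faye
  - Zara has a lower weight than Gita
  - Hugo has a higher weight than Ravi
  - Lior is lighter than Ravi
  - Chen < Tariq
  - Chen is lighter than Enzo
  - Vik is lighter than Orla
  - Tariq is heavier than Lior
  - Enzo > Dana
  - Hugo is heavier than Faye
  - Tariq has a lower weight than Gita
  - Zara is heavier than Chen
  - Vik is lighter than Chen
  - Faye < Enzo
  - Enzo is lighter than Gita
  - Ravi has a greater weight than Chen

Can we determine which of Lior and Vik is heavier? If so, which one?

undetermined

Following every chain through Vik: above Vik we get Chen, Tariq, Ravi, Zara, Orla, Hugo, Enzo, Gita.
Lior is not reached, and no chain runs the other way from Lior to Vik.
So the given relations leave the order of Vik and Lior undetermined.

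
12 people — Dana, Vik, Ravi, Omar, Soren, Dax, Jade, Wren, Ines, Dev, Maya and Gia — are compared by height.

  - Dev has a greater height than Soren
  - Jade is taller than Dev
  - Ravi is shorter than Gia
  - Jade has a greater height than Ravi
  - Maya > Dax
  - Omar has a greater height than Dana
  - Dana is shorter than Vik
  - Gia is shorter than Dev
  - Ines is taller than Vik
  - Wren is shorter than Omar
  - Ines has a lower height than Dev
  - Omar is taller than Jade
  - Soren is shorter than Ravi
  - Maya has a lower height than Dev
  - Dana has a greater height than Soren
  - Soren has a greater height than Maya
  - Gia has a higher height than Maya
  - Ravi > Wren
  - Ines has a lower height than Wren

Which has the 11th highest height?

Maya

Chaining the given pairs: Dax < Maya < Soren < Dana < Vik < Ines < Wren < Ravi < Gia < Dev < Jade < Omar.
Counting 11 from the largest end gives Maya.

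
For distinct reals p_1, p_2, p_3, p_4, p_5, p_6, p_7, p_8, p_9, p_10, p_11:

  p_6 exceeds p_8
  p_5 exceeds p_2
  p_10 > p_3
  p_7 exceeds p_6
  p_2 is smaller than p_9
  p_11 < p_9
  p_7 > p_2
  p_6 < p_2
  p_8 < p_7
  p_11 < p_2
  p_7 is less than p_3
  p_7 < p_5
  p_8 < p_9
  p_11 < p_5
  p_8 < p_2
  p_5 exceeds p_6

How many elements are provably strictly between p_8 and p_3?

The relations place p_8 below p_3. An element lies strictly between them when it is forced above p_8 and also forced below p_3.
Above p_8: {p_6, p_2, p_7, p_5, p_9, p_10}. Below p_3: {p_6, p_11, p_2, p_7}.
Intersection: {p_6, p_2, p_7} — 3.

3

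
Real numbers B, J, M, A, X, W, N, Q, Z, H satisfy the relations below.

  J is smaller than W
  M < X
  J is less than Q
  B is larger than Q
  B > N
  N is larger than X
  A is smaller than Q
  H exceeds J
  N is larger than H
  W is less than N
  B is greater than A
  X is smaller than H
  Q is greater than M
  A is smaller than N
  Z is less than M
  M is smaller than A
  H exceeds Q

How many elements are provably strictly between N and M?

4

Chaining upward from M reaches: A, X, Q, H, B.
Chaining downward from N reaches: Z, J, A, X, Q, H, W.
Strictly between M and N are those in both lists: A, X, Q, H — 4 elements.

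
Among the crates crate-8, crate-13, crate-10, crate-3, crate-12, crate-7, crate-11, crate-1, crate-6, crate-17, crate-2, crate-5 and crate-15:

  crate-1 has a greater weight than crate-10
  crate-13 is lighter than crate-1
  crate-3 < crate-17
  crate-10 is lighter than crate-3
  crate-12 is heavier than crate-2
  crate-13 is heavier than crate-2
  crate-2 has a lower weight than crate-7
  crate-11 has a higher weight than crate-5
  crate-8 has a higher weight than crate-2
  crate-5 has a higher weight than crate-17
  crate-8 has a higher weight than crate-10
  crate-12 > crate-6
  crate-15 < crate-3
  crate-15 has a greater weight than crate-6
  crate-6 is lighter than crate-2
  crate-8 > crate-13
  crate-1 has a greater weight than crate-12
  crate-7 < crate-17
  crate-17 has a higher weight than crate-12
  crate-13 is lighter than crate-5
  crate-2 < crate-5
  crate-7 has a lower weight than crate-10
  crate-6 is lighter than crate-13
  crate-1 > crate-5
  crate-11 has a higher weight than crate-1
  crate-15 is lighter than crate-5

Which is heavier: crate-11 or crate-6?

crate-11

The relevant relations are crate-6 < crate-2; crate-2 < crate-7; crate-7 < crate-10; crate-10 < crate-3; crate-3 < crate-17; crate-17 < crate-5; crate-5 < crate-1; crate-1 < crate-11.
Chaining these gives crate-6 < crate-2 < crate-7 < crate-10 < crate-3 < crate-17 < crate-5 < crate-1 < crate-11.
So crate-6 < crate-11; crate-11 is the heavier of the two.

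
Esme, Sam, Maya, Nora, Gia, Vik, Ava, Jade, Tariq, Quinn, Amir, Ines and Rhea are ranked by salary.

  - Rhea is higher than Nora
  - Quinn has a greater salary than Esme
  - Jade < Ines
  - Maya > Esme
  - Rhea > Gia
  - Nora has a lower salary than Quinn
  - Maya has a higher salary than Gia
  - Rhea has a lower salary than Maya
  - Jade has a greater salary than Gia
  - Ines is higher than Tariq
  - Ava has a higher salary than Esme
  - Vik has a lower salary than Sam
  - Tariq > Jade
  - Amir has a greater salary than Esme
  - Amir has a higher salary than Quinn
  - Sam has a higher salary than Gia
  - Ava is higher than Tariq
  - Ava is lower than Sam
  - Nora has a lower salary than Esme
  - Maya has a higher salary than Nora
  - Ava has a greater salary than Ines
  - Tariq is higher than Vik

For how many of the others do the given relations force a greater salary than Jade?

From Jade the given relations immediately reach Tariq, Ines.
From those, Ava — 3 in total.
From those, Sam — 4 in total.
No other element is forced above Jade by the given relations, so the count is 4.

4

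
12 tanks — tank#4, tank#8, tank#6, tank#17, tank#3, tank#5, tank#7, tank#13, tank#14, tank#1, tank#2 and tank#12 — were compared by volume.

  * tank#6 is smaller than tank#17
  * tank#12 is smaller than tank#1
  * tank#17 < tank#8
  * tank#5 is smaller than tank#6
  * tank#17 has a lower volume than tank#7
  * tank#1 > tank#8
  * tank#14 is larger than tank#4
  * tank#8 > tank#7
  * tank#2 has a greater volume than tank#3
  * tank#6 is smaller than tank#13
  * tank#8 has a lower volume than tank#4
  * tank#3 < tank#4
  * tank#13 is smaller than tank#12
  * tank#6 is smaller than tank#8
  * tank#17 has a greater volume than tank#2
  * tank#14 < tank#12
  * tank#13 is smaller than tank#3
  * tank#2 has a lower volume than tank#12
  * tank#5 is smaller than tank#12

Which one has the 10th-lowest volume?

tank#14

Chaining the given pairs: tank#5 < tank#6 < tank#13 < tank#3 < tank#2 < tank#17 < tank#7 < tank#8 < tank#4 < tank#14 < tank#12 < tank#1.
The 10th smallest is tank#14.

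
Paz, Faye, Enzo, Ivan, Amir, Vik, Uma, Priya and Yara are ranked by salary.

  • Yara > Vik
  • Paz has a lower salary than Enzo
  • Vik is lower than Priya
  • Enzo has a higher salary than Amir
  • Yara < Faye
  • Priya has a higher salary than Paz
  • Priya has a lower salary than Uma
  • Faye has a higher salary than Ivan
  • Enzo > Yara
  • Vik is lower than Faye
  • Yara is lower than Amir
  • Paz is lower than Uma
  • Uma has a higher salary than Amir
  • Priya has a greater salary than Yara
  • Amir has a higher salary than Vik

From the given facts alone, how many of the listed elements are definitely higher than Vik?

From Vik the given relations immediately reach Yara, Amir, Faye, Priya.
From those, Enzo, Uma — 6 in total.
No other element is forced above Vik by the given relations, so the count is 6.

6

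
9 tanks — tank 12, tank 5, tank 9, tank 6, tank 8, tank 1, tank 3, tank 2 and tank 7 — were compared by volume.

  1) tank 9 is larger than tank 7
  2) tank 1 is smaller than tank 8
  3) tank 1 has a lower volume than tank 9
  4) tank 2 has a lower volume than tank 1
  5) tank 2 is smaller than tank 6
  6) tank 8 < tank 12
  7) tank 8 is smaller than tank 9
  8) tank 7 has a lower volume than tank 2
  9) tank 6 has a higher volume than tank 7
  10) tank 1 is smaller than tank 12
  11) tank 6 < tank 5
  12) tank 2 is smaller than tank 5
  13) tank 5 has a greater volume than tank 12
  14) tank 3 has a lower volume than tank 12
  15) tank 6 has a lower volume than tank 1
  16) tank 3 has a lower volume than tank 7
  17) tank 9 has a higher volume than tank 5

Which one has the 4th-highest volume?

Piecing the relations together gives one ordering: tank 3 < tank 7 < tank 2 < tank 6 < tank 1 < tank 8 < tank 12 < tank 5 < tank 9.
The 4th largest is tank 8.

tank 8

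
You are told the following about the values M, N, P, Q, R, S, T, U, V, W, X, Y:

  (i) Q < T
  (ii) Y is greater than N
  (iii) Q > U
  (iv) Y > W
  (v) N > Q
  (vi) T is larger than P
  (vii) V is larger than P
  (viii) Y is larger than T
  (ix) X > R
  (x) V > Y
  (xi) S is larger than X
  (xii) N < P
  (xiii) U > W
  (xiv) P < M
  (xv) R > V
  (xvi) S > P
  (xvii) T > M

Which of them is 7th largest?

The consecutive relations fix a unique order: W < U < Q < N < P < M < T < Y < V < R < X < S.
The 7th largest is M.

M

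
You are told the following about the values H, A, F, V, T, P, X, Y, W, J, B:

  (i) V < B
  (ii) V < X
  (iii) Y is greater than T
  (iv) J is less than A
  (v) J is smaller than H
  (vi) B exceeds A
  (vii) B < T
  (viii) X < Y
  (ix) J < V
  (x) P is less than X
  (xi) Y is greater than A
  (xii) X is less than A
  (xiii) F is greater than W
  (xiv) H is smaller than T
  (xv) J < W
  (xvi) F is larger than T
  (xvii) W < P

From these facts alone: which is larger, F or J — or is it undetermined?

J < W < P < X < A < B < T < F, by transitivity through W, P, X, A, B, T.
So F is larger.

F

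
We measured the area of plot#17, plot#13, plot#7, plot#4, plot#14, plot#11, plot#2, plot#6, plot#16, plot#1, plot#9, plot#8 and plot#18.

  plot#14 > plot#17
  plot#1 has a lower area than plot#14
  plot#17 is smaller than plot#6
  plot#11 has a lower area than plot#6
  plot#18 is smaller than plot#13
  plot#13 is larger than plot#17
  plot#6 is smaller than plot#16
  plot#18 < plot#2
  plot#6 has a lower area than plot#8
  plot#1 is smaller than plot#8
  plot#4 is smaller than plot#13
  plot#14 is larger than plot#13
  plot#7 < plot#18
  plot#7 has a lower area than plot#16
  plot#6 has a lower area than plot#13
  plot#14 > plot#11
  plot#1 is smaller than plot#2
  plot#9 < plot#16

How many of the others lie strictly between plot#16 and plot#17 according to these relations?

1

The relations place plot#17 below plot#16. An element lies strictly between them when it is forced above plot#17 and also forced below plot#16.
Above plot#17: {plot#6, plot#13, plot#14, plot#8}. Below plot#16: {plot#7, plot#11, plot#9, plot#6}.
Intersection: {plot#6} — 1.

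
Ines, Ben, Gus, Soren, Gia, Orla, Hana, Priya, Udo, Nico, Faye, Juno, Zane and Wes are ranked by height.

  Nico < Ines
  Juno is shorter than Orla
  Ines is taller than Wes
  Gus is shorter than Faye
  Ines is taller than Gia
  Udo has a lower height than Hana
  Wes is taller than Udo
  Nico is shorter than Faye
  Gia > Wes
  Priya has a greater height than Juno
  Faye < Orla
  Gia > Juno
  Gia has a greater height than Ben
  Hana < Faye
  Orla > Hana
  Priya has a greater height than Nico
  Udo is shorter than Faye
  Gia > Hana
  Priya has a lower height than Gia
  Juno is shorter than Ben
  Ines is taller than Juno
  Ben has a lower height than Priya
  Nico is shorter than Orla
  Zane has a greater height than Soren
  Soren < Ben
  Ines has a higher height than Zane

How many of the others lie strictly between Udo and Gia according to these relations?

The relations place Udo below Gia. An element lies strictly between them when it is forced above Udo and also forced below Gia.
Above Udo: {Hana, Faye, Orla, Wes, Ines}. Below Gia: {Soren, Juno, Ben, Hana, Nico, Priya, Wes}.
Intersection: {Hana, Wes} — 2.

2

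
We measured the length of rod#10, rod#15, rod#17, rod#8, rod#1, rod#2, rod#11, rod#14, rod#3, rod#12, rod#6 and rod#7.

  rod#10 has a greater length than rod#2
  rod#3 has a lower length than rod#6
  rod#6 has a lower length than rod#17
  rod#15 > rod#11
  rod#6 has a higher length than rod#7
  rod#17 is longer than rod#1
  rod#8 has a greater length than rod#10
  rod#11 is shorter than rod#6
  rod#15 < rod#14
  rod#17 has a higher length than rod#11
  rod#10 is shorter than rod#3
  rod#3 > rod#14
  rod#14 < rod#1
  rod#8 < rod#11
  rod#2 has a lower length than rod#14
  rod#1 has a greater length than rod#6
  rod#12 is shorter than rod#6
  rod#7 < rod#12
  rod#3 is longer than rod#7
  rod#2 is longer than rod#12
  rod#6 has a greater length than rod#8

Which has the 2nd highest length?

The consecutive relations fix a unique order: rod#7 < rod#12 < rod#2 < rod#10 < rod#8 < rod#11 < rod#15 < rod#14 < rod#3 < rod#6 < rod#1 < rod#17.
Counting 2 from the largest end gives rod#1.

rod#1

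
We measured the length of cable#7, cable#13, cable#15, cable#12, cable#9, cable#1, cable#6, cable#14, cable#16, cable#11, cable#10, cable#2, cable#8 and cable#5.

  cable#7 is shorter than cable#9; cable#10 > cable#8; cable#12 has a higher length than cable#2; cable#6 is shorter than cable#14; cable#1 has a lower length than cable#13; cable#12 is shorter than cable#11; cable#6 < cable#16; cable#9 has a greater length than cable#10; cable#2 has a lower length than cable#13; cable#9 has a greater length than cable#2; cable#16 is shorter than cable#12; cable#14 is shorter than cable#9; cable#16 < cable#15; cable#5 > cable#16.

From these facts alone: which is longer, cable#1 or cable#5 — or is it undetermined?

undetermined

Following every chain through cable#1: above cable#1 we get cable#13.
cable#5 is not reached, and no chain runs the other way from cable#5 to cable#1.
So the given relations leave the order of cable#1 and cable#5 undetermined.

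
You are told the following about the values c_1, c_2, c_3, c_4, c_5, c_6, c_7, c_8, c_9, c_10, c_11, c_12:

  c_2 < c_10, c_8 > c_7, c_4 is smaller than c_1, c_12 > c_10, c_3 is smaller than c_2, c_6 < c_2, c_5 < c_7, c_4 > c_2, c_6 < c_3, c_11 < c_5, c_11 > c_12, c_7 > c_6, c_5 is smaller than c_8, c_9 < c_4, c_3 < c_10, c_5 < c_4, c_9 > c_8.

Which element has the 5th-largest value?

Piecing the relations together gives one ordering: c_6 < c_3 < c_2 < c_10 < c_12 < c_11 < c_5 < c_7 < c_8 < c_9 < c_4 < c_1.
The 5th largest is c_7.

c_7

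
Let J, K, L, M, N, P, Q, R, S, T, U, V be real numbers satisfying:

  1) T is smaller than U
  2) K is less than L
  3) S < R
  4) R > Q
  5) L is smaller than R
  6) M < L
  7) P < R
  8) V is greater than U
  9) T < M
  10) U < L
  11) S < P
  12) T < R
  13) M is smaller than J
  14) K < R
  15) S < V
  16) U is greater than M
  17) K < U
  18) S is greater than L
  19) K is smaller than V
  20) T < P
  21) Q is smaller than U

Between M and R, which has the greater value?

R

Chaining the given relations: M < U < L < S < P < R.
So M < R; R is the larger of the two.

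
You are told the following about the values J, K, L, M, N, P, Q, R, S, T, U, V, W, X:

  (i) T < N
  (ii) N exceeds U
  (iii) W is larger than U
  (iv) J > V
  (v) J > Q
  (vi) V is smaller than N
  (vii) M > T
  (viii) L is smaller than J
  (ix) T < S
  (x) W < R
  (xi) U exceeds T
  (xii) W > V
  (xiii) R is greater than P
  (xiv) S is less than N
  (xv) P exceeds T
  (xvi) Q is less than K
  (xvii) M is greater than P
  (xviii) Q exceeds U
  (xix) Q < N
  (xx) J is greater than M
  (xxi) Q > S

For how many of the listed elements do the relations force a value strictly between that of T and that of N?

3

Chaining upward from T reaches: P, U, S, Q, K, W, M, J, R.
Chaining downward from N reaches: V, U, S, Q.
Strictly between T and N are those in both lists: U, S, Q — 3 elements.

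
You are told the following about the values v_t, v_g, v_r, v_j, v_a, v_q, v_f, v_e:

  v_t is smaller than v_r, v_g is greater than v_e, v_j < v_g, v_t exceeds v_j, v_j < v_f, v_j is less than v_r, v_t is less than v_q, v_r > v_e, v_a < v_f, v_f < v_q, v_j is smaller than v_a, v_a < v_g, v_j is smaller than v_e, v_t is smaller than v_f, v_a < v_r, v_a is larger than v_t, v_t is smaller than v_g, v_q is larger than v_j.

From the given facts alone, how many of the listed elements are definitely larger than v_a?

4

From v_a the given relations immediately reach v_r, v_g, v_f.
From those, v_q — 4 in total.
No other element is forced above v_a by the given relations, so the count is 4.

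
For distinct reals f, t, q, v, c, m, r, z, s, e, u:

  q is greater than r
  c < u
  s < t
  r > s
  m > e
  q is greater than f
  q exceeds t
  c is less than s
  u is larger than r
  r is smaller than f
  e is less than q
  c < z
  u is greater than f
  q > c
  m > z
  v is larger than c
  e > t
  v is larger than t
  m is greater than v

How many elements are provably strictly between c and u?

3

Chaining upward from c reaches: z, s, r, t, f, v, e, q, m.
Chaining downward from u reaches: s, r, f.
Strictly between c and u are those in both lists: s, r, f — 3 elements.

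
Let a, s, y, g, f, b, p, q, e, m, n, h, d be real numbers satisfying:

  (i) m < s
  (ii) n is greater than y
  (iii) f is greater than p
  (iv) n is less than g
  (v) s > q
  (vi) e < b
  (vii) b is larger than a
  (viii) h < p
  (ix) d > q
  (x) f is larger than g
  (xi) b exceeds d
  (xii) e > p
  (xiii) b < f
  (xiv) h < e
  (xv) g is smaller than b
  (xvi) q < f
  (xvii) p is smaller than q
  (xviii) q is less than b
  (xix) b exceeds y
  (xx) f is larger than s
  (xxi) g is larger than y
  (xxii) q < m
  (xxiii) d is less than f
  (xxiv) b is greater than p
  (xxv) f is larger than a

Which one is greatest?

h is not greatest since h < e; p is not greatest since p < b; y is not greatest since y < n; a is not greatest since a < b; n is not greatest since n < g; e is not greatest since e < b; g is not greatest since g < f; q is not greatest since q < m; d is not greatest since d < b; b is not greatest since b < f; m is not greatest since m < s; s is not greatest since s < f.
Only f has nothing above it, so f is the greatest.

f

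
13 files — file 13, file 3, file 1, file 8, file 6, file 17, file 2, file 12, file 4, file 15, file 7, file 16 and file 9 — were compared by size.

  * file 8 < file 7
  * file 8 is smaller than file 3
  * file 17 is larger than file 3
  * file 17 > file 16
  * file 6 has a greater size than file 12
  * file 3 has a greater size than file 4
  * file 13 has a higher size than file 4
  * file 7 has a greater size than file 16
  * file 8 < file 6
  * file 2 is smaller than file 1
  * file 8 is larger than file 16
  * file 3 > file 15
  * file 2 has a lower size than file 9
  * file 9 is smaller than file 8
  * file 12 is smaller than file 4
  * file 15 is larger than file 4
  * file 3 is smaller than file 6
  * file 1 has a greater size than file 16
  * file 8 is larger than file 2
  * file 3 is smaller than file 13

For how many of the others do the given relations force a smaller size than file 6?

8

The elements the relations force below file 6 are file 2, file 9, file 12, file 4, file 16, file 8, file 15, file 3 — no chain reaches any other.
That is 8.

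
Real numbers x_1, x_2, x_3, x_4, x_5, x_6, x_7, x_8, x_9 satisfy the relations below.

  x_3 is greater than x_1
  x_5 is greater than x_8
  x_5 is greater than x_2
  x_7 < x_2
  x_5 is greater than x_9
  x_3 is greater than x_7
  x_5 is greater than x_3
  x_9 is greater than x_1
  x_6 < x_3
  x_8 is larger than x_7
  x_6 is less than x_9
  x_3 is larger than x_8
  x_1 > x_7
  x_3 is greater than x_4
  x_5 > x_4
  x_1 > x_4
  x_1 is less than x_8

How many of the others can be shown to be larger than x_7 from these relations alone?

6

From x_7 the given relations immediately reach x_1, x_2, x_8, x_3.
From those, x_9, x_5 — 6 in total.
Nothing else is reachable above x_7; 6 in all.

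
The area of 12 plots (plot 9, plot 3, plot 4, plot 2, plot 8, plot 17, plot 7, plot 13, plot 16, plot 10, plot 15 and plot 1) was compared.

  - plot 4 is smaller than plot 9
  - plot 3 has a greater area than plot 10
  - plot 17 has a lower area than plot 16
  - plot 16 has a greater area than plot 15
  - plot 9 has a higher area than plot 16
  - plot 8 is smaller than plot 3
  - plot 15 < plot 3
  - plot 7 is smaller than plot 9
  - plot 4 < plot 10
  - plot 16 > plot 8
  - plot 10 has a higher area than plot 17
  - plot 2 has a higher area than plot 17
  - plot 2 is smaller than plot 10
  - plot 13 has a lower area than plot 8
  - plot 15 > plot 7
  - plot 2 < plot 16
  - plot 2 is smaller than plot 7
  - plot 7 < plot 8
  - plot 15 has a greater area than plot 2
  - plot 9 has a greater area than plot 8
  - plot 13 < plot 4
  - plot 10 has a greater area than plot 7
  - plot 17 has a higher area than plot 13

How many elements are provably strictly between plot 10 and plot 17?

2

Chaining upward from plot 17 reaches: plot 2, plot 7, plot 8, plot 15, plot 16, plot 9, plot 3.
Chaining downward from plot 10 reaches: plot 13, plot 2, plot 7, plot 4.
Strictly between plot 17 and plot 10 are those in both lists: plot 2, plot 7 — 2 elements.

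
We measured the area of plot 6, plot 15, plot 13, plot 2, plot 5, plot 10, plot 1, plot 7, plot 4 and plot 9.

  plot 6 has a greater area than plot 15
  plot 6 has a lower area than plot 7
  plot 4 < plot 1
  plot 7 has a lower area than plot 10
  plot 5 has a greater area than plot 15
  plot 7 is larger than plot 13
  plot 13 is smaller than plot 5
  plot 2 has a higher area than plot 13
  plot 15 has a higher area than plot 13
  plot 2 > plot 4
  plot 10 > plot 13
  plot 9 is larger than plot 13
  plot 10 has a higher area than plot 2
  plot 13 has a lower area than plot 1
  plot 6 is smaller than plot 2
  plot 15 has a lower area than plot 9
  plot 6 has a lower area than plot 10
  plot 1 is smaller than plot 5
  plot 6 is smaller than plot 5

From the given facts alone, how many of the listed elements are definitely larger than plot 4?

From plot 4 the given relations immediately reach plot 2, plot 1.
From those, plot 10, plot 5 — 4 in total.
No other element is forced above plot 4 by the given relations, so the count is 4.

4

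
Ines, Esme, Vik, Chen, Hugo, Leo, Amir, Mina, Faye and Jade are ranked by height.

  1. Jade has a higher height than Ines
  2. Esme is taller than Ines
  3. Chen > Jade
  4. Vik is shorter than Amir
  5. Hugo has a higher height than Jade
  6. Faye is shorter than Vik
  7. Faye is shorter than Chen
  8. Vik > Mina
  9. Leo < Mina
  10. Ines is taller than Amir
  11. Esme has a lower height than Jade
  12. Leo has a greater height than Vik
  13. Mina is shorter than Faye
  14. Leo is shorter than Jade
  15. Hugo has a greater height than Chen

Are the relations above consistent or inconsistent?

Chaining the given relations yields Leo < Mina < Faye < Vik, so Leo < Vik. But one relation states Vik < Leo. These cannot both hold.

inconsistent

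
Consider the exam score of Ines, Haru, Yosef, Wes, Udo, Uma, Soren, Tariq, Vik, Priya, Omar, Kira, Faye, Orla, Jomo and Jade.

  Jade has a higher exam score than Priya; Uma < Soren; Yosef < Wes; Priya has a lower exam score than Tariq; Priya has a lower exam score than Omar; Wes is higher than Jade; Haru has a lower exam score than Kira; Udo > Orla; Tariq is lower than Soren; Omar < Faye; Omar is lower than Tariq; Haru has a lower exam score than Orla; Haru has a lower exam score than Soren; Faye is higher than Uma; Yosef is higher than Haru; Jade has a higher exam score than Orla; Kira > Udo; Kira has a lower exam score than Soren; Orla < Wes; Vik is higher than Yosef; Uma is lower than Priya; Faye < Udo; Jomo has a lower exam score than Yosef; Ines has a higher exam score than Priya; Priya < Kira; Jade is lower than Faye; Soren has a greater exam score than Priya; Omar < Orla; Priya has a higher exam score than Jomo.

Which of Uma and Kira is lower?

Chaining the given relations: Uma < Priya < Omar < Orla < Jade < Faye < Udo < Kira.
So Uma < Kira; Uma is the lower of the two.

Uma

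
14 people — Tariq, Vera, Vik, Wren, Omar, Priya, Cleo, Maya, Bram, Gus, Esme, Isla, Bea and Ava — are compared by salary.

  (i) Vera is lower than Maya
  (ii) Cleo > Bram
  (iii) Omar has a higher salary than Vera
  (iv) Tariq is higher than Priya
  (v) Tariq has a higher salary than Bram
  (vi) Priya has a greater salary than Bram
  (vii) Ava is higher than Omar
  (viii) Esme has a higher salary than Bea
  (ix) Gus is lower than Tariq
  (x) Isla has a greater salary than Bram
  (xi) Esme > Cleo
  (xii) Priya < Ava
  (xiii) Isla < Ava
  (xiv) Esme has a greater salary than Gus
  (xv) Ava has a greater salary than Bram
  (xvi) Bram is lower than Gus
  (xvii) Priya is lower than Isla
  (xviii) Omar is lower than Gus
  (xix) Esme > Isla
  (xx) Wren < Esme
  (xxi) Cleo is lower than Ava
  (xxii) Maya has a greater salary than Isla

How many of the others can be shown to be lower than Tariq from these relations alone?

From Tariq the given relations immediately reach Bram, Priya, Gus.
From those, Omar — 4 in total.
From those, Vera — 5 in total.
No other element is forced below Tariq by the given relations, so the count is 5.

5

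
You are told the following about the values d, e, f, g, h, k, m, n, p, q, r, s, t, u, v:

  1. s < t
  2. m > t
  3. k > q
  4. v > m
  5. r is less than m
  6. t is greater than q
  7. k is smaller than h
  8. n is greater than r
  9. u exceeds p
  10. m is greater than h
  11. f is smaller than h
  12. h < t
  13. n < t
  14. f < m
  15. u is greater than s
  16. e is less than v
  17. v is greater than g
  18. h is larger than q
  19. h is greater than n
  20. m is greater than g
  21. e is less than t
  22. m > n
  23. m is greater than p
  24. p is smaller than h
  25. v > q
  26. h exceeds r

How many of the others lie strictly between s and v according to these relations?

Chaining upward from s reaches: t, u, m.
Chaining downward from v reaches: e, p, g, f, r, q, k, n, h, t, m.
Strictly between s and v are those in both lists: t, m — 2 elements.

2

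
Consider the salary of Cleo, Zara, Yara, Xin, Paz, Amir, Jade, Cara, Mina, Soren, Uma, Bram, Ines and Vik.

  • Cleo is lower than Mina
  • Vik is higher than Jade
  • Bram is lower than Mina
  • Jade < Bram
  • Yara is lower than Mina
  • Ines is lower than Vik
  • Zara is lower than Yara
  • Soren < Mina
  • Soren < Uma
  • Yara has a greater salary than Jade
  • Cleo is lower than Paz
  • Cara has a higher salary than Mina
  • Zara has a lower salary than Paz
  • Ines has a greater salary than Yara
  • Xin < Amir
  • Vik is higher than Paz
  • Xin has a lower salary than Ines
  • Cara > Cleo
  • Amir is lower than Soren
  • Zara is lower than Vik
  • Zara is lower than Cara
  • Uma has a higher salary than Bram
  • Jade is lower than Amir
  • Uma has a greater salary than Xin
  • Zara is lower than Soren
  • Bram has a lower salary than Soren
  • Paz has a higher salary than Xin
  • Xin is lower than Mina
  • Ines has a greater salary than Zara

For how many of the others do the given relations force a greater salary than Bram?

4

Directly above Bram: Soren, Mina, Uma.
One step further: Cara (4 so far).
No other element is forced above Bram by the given relations, so the count is 4.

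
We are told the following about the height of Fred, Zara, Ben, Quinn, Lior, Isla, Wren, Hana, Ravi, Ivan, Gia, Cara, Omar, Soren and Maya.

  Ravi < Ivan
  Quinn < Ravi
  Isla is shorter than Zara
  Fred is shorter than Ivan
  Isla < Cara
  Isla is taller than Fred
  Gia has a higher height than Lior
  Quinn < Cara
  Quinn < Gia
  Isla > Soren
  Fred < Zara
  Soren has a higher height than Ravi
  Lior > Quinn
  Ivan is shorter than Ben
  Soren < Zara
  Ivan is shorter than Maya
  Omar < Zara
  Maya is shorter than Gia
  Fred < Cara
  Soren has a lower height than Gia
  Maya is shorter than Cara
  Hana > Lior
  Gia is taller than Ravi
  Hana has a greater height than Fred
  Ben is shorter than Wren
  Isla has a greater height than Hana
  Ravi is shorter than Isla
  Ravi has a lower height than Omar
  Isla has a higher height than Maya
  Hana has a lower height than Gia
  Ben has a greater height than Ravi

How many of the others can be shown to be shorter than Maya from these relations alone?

4

From Maya the given relations immediately reach Ivan.
From those, Ravi, Fred — 3 in total.
From those, Quinn — 4 in total.
No other element is forced below Maya by the given relations, so the count is 4.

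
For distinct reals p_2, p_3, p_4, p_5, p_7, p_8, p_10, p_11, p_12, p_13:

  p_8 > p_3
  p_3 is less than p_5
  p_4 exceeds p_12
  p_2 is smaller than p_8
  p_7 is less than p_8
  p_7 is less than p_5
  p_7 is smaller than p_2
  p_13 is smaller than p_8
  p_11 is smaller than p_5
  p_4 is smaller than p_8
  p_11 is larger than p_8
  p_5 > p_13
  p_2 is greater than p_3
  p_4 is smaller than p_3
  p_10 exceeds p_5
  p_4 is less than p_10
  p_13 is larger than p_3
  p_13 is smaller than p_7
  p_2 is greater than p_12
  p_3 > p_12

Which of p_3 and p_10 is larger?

p_10

The relevant relations are p_3 < p_13; p_13 < p_7; p_7 < p_2; p_2 < p_8; p_8 < p_11; p_11 < p_5; p_5 < p_10.
Together: p_3 < p_13 < p_7 < p_2 < p_8 < p_11 < p_5 < p_10.
So p_3 < p_10; p_10 is the larger of the two.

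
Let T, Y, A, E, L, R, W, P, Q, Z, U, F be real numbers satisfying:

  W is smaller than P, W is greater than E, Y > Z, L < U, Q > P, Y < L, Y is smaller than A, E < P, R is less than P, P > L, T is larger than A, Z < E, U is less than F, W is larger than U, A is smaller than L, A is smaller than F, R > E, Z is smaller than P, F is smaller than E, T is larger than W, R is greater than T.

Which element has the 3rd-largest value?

Chaining the given pairs: Z < Y < A < L < U < F < E < W < T < R < P < Q.
Counting 3 from the largest end gives R.

R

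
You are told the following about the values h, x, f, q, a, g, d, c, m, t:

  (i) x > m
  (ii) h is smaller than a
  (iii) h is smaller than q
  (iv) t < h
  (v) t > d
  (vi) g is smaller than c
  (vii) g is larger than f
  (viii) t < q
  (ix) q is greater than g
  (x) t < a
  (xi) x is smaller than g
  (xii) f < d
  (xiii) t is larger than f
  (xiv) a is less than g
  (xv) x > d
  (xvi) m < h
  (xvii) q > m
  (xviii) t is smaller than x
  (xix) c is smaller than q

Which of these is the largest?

Chaining downward from q: directly below it, m, t, h, g, c; then f, d, a, x.
That covers every other element, and nothing is given above q, so q is the largest.

q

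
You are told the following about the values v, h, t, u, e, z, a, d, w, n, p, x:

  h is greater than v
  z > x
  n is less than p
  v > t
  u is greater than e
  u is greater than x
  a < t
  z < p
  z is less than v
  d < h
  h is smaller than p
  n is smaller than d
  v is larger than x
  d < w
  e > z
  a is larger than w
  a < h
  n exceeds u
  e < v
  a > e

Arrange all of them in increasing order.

The consecutive links are each given: x < z; z < e; e < u; u < n; n < d; d < w; w < a; a < t; t < v; v < h; h < p.

x < z < e < u < n < d < w < a < t < v < h < p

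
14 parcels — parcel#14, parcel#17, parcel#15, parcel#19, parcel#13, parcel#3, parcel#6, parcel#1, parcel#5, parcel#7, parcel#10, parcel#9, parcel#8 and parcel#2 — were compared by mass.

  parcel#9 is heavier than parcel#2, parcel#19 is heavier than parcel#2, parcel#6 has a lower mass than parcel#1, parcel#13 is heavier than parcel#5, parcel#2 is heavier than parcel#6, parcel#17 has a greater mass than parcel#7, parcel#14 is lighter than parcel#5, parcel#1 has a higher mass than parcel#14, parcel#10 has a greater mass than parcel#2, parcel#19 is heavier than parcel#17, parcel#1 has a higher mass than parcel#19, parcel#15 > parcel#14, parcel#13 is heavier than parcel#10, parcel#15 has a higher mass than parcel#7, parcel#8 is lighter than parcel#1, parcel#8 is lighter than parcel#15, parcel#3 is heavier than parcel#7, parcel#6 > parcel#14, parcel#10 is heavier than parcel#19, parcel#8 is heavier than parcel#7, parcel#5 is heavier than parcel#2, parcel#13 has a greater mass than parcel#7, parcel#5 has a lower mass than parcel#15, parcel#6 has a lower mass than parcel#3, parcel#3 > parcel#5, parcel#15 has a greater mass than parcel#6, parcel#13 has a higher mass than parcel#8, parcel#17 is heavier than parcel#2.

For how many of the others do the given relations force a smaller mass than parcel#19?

From parcel#19 the given relations immediately reach parcel#2, parcel#17.
From those, parcel#7, parcel#6 — 4 in total.
From those, parcel#14 — 5 in total.
No other element is forced below parcel#19 by the given relations, so the count is 5.

5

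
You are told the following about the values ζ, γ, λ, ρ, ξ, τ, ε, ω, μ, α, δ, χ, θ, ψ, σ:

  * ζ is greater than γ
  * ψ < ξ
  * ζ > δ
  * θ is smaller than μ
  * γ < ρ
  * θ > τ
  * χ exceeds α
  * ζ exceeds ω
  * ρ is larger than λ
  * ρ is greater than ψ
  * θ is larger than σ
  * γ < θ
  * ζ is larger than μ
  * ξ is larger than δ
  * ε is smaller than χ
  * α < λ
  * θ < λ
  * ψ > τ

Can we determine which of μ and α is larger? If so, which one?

Following every chain through α: above α we get λ, ρ, χ.
μ is not reached, and no chain runs the other way from μ to α.
So the given relations leave the order of α and μ undetermined.

undetermined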